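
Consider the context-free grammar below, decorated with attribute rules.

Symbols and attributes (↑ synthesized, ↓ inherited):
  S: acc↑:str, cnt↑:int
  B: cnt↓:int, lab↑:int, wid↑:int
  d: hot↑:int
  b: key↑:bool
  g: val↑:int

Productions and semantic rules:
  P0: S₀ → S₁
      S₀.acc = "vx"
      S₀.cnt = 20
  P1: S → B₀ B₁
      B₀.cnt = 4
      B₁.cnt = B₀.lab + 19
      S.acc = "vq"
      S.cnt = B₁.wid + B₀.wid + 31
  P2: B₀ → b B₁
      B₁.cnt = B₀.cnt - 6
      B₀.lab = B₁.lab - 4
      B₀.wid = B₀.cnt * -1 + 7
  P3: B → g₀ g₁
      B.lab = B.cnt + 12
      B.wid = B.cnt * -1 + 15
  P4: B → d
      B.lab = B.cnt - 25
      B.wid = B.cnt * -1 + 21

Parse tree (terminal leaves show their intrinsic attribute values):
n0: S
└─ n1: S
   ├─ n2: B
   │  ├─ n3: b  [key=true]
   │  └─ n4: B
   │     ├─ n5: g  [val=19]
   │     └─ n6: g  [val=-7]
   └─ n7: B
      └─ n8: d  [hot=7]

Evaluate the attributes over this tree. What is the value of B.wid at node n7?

1. n2.cnt = 4  [4]
2. n3.key = true  [terminal]
3. n4.cnt = -2  [B₀.cnt - 6]
4. n5.val = 19  [terminal]
5. n6.val = -7  [terminal]
6. n4.lab = 10  [B.cnt + 12]
7. n4.wid = 17  [B.cnt * -1 + 15]
8. n2.lab = 6  [B₁.lab - 4]
9. n2.wid = 3  [B₀.cnt * -1 + 7]
10. n7.cnt = 25  [B₀.lab + 19]
11. n8.hot = 7  [terminal]
12. n7.lab = 0  [B.cnt - 25]
13. n7.wid = -4  [B.cnt * -1 + 21]
14. n1.acc = "vq"  ["vq"]
15. n1.cnt = 30  [B₁.wid + B₀.wid + 31]
16. n0.acc = "vx"  ["vx"]
17. n0.cnt = 20  [20]

-4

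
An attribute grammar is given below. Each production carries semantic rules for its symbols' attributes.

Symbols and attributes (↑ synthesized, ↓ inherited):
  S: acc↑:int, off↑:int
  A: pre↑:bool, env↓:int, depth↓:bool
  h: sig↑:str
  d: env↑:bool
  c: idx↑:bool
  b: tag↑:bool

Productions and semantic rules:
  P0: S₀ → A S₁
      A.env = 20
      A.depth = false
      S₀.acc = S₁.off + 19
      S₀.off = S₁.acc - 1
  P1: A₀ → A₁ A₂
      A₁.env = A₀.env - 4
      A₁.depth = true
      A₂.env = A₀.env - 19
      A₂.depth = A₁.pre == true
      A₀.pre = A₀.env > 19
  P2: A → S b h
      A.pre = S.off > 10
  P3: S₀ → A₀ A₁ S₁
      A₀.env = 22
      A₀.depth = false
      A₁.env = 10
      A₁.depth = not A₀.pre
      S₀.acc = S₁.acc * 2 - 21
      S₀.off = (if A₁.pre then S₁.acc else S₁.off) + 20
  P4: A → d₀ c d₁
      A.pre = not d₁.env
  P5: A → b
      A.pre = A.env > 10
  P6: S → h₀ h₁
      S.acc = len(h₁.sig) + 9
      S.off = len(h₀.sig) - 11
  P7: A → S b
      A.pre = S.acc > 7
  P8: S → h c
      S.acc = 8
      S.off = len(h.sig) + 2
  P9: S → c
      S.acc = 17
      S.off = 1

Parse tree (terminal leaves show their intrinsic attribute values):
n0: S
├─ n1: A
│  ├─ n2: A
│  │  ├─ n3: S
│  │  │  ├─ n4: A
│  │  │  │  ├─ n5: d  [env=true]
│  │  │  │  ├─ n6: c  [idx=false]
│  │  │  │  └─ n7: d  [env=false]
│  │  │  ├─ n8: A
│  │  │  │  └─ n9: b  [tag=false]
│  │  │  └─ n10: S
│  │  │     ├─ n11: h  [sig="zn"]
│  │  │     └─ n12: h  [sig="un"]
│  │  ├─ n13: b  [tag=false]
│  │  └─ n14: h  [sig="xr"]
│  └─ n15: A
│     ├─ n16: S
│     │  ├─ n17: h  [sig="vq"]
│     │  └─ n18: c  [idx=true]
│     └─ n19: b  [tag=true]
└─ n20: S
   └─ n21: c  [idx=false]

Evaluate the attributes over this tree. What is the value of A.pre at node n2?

1. n1.env = 20  [20]
2. n1.depth = false  [false]
3. n2.env = 16  [A₀.env - 4]
4. n2.depth = true  [true]
5. n4.env = 22  [22]
6. n4.depth = false  [false]
7. n5.env = true  [terminal]
8. n6.idx = false  [terminal]
9. n7.env = false  [terminal]
10. n4.pre = true  [not d₁.env]
11. n8.env = 10  [10]
12. n8.depth = false  [not A₀.pre]
13. n9.tag = false  [terminal]
14. n8.pre = false  [A.env > 10]
15. n11.sig = "zn"  [terminal]
16. n12.sig = "un"  [terminal]
17. n10.acc = 11  [len(h₁.sig) + 9]
18. n10.off = -9  [len(h₀.sig) - 11]
19. n3.acc = 1  [S₁.acc * 2 - 21]
20. n3.off = 11  [(if A₁.pre then S₁.acc else S₁.off) + 20]
21. n13.tag = false  [terminal]
22. n14.sig = "xr"  [terminal]
23. n2.pre = true  [S.off > 10]
24. n15.env = 1  [A₀.env - 19]
25. n15.depth = true  [A₁.pre == true]
26. n17.sig = "vq"  [terminal]
27. n18.idx = true  [terminal]
28. n16.acc = 8  [8]
29. n16.off = 4  [len(h.sig) + 2]
30. n19.tag = true  [terminal]
31. n15.pre = true  [S.acc > 7]
32. n1.pre = true  [A₀.env > 19]
33. n21.idx = false  [terminal]
34. n20.acc = 17  [17]
35. n20.off = 1  [1]
36. n0.acc = 20  [S₁.off + 19]
37. n0.off = 16  [S₁.acc - 1]

true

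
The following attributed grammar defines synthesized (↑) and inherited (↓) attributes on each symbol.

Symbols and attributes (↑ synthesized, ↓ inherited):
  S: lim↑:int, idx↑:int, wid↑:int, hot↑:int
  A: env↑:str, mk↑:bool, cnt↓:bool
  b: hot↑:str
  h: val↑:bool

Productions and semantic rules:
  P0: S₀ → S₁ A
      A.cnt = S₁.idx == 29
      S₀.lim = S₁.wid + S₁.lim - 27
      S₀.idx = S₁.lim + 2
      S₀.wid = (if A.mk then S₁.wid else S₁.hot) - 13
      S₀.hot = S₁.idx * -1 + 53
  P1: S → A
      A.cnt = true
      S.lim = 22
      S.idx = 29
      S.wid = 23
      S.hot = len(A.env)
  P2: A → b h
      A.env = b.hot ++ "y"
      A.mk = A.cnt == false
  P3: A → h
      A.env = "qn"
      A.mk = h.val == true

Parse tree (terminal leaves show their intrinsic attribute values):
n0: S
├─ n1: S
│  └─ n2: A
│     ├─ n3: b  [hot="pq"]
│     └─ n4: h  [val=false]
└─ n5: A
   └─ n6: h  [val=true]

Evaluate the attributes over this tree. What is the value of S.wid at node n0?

1. n2.cnt = true  [true]
2. n3.hot = "pq"  [terminal]
3. n4.val = false  [terminal]
4. n2.env = "pqy"  [b.hot ++ "y"]
5. n2.mk = false  [A.cnt == false]
6. n1.lim = 22  [22]
7. n1.idx = 29  [29]
8. n1.wid = 23  [23]
9. n1.hot = 3  [len(A.env)]
10. n5.cnt = true  [S₁.idx == 29]
11. n6.val = true  [terminal]
12. n5.env = "qn"  ["qn"]
13. n5.mk = true  [h.val == true]
14. n0.lim = 18  [S₁.wid + S₁.lim - 27]
15. n0.idx = 24  [S₁.lim + 2]
16. n0.wid = 10  [(if A.mk then S₁.wid else S₁.hot) - 13]
17. n0.hot = 24  [S₁.idx * -1 + 53]

10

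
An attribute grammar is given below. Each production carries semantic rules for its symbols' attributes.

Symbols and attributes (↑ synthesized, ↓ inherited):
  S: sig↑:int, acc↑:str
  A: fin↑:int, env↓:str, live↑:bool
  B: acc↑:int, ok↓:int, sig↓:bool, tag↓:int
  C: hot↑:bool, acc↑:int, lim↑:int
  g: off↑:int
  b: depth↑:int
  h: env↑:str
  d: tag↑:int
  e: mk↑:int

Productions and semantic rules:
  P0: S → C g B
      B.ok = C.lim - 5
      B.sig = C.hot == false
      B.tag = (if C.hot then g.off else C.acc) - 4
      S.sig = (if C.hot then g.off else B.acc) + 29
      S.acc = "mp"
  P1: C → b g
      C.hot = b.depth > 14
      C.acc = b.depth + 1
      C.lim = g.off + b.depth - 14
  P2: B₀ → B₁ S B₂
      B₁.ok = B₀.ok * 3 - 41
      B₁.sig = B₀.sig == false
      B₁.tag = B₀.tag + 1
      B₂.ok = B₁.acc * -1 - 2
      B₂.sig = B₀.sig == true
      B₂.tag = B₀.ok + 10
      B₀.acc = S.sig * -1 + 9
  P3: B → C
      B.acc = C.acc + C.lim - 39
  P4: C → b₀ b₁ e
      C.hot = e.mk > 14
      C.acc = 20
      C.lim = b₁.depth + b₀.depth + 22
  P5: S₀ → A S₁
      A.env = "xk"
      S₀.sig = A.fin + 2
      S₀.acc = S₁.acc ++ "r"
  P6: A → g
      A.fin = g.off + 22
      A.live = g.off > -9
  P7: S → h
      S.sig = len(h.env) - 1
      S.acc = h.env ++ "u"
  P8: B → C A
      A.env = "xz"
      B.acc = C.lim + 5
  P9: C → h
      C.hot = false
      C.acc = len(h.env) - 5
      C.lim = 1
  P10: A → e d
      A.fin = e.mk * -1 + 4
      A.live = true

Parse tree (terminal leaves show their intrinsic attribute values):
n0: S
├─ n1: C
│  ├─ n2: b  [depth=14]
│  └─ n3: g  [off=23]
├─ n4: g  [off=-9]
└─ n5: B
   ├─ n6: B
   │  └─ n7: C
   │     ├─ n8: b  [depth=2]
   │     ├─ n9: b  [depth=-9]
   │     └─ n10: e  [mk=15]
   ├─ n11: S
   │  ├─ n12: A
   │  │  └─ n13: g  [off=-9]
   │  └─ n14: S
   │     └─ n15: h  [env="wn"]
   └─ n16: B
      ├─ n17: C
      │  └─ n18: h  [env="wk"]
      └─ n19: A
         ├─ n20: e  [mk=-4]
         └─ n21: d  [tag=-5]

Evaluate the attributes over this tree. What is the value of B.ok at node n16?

2

1. n2.depth = 14  [terminal]
2. n3.off = 23  [terminal]
3. n1.hot = false  [b.depth > 14]
4. n1.acc = 15  [b.depth + 1]
5. n1.lim = 23  [g.off + b.depth - 14]
6. n4.off = -9  [terminal]
7. n5.ok = 18  [C.lim - 5]
8. n5.sig = true  [C.hot == false]
9. n5.tag = 11  [(if C.hot then g.off else C.acc) - 4]
10. n6.ok = 13  [B₀.ok * 3 - 41]
11. n6.sig = false  [B₀.sig == false]
12. n6.tag = 12  [B₀.tag + 1]
13. n8.depth = 2  [terminal]
14. n9.depth = -9  [terminal]
15. n10.mk = 15  [terminal]
16. n7.hot = true  [e.mk > 14]
17. n7.acc = 20  [20]
18. n7.lim = 15  [b₁.depth + b₀.depth + 22]
19. n6.acc = -4  [C.acc + C.lim - 39]
20. n12.env = "xk"  ["xk"]
21. n13.off = -9  [terminal]
22. n12.fin = 13  [g.off + 22]
23. n12.live = false  [g.off > -9]
24. n15.env = "wn"  [terminal]
25. n14.sig = 1  [len(h.env) - 1]
26. n14.acc = "wnu"  [h.env ++ "u"]
27. n11.sig = 15  [A.fin + 2]
28. n11.acc = "wnur"  [S₁.acc ++ "r"]
29. n16.ok = 2  [B₁.acc * -1 - 2]
30. n16.sig = true  [B₀.sig == true]
31. n16.tag = 28  [B₀.ok + 10]
32. n18.env = "wk"  [terminal]
33. n17.hot = false  [false]
34. n17.acc = -3  [len(h.env) - 5]
35. n17.lim = 1  [1]
36. n19.env = "xz"  ["xz"]
37. n20.mk = -4  [terminal]
38. n21.tag = -5  [terminal]
39. n19.fin = 8  [e.mk * -1 + 4]
40. n19.live = true  [true]
41. n16.acc = 6  [C.lim + 5]
42. n5.acc = -6  [S.sig * -1 + 9]
43. n0.sig = 23  [(if C.hot then g.off else B.acc) + 29]
44. n0.acc = "mp"  ["mp"]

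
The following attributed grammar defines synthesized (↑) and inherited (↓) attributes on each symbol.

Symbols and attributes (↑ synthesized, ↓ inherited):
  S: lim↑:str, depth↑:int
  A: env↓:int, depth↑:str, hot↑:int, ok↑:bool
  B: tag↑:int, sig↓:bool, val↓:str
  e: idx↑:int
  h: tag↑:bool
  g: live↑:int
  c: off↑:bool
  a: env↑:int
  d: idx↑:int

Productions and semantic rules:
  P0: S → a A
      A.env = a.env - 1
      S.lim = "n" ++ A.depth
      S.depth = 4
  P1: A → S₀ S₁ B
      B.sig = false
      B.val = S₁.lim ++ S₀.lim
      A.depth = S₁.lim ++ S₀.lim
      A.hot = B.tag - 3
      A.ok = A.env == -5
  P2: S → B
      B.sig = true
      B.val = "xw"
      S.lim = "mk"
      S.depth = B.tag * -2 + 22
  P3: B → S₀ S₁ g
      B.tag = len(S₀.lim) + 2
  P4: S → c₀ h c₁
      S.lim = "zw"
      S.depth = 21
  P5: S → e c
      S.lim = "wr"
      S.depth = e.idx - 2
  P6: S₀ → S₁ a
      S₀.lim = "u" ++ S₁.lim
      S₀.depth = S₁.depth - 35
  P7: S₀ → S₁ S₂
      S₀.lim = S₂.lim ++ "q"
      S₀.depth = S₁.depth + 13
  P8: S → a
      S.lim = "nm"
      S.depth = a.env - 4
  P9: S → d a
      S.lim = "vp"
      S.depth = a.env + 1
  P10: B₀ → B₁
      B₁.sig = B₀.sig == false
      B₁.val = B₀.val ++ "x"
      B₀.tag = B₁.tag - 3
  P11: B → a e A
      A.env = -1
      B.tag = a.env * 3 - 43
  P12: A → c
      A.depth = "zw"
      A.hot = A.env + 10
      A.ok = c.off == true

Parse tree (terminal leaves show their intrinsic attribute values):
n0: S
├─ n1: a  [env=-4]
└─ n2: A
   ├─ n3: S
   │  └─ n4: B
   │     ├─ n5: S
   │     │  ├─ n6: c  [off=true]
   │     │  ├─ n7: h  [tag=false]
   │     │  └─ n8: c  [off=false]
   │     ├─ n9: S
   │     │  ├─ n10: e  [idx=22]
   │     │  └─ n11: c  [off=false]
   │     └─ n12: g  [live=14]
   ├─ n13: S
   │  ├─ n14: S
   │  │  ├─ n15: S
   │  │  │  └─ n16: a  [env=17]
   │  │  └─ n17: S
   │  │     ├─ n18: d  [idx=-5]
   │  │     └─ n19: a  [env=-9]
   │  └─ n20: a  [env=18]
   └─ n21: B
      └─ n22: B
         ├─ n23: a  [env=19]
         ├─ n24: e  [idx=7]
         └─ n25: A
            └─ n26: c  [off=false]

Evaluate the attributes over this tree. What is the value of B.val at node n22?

"uvpqmkx"

1. n1.env = -4  [terminal]
2. n2.env = -5  [a.env - 1]
3. n4.sig = true  [true]
4. n4.val = "xw"  ["xw"]
5. n6.off = true  [terminal]
6. n7.tag = false  [terminal]
7. n8.off = false  [terminal]
8. n5.lim = "zw"  ["zw"]
9. n5.depth = 21  [21]
10. n10.idx = 22  [terminal]
11. n11.off = false  [terminal]
12. n9.lim = "wr"  ["wr"]
13. n9.depth = 20  [e.idx - 2]
14. n12.live = 14  [terminal]
15. n4.tag = 4  [len(S₀.lim) + 2]
16. n3.lim = "mk"  ["mk"]
17. n3.depth = 14  [B.tag * -2 + 22]
18. n16.env = 17  [terminal]
19. n15.lim = "nm"  ["nm"]
20. n15.depth = 13  [a.env - 4]
21. n18.idx = -5  [terminal]
22. n19.env = -9  [terminal]
23. n17.lim = "vp"  ["vp"]
24. n17.depth = -8  [a.env + 1]
25. n14.lim = "vpq"  [S₂.lim ++ "q"]
26. n14.depth = 26  [S₁.depth + 13]
27. n20.env = 18  [terminal]
28. n13.lim = "uvpq"  ["u" ++ S₁.lim]
29. n13.depth = -9  [S₁.depth - 35]
30. n21.sig = false  [false]
31. n21.val = "uvpqmk"  [S₁.lim ++ S₀.lim]
32. n22.sig = true  [B₀.sig == false]
33. n22.val = "uvpqmkx"  [B₀.val ++ "x"]
34. n23.env = 19  [terminal]
35. n24.idx = 7  [terminal]
36. n25.env = -1  [-1]
37. n26.off = false  [terminal]
38. n25.depth = "zw"  ["zw"]
39. n25.hot = 9  [A.env + 10]
40. n25.ok = false  [c.off == true]
41. n22.tag = 14  [a.env * 3 - 43]
42. n21.tag = 11  [B₁.tag - 3]
43. n2.depth = "uvpqmk"  [S₁.lim ++ S₀.lim]
44. n2.hot = 8  [B.tag - 3]
45. n2.ok = true  [A.env == -5]
46. n0.lim = "nuvpqmk"  ["n" ++ A.depth]
47. n0.depth = 4  [4]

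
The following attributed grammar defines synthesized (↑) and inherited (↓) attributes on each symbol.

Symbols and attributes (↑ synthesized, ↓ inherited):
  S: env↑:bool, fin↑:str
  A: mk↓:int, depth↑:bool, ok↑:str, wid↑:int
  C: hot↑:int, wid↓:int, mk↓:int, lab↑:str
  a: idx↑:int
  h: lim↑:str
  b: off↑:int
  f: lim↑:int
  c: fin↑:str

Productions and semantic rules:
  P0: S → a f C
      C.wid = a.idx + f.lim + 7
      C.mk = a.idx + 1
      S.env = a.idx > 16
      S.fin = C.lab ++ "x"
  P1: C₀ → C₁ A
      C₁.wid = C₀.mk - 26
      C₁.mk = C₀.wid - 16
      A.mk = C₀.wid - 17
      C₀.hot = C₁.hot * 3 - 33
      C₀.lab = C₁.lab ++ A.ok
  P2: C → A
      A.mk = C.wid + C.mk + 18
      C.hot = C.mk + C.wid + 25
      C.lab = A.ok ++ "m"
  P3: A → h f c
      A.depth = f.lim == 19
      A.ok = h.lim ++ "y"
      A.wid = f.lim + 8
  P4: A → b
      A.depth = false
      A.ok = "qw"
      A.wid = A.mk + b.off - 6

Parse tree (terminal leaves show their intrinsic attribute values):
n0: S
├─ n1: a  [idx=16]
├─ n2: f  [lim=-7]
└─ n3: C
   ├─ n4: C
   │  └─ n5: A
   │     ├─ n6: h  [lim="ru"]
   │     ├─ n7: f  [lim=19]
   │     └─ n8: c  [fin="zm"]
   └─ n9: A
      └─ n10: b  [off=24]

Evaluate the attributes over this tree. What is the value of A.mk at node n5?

9

1. n1.idx = 16  [terminal]
2. n2.lim = -7  [terminal]
3. n3.wid = 16  [a.idx + f.lim + 7]
4. n3.mk = 17  [a.idx + 1]
5. n4.wid = -9  [C₀.mk - 26]
6. n4.mk = 0  [C₀.wid - 16]
7. n5.mk = 9  [C.wid + C.mk + 18]
8. n6.lim = "ru"  [terminal]
9. n7.lim = 19  [terminal]
10. n8.fin = "zm"  [terminal]
11. n5.depth = true  [f.lim == 19]
12. n5.ok = "ruy"  [h.lim ++ "y"]
13. n5.wid = 27  [f.lim + 8]
14. n4.hot = 16  [C.mk + C.wid + 25]
15. n4.lab = "ruym"  [A.ok ++ "m"]
16. n9.mk = -1  [C₀.wid - 17]
17. n10.off = 24  [terminal]
18. n9.depth = false  [false]
19. n9.ok = "qw"  ["qw"]
20. n9.wid = 17  [A.mk + b.off - 6]
21. n3.hot = 15  [C₁.hot * 3 - 33]
22. n3.lab = "ruymqw"  [C₁.lab ++ A.ok]
23. n0.env = false  [a.idx > 16]
24. n0.fin = "ruymqwx"  [C.lab ++ "x"]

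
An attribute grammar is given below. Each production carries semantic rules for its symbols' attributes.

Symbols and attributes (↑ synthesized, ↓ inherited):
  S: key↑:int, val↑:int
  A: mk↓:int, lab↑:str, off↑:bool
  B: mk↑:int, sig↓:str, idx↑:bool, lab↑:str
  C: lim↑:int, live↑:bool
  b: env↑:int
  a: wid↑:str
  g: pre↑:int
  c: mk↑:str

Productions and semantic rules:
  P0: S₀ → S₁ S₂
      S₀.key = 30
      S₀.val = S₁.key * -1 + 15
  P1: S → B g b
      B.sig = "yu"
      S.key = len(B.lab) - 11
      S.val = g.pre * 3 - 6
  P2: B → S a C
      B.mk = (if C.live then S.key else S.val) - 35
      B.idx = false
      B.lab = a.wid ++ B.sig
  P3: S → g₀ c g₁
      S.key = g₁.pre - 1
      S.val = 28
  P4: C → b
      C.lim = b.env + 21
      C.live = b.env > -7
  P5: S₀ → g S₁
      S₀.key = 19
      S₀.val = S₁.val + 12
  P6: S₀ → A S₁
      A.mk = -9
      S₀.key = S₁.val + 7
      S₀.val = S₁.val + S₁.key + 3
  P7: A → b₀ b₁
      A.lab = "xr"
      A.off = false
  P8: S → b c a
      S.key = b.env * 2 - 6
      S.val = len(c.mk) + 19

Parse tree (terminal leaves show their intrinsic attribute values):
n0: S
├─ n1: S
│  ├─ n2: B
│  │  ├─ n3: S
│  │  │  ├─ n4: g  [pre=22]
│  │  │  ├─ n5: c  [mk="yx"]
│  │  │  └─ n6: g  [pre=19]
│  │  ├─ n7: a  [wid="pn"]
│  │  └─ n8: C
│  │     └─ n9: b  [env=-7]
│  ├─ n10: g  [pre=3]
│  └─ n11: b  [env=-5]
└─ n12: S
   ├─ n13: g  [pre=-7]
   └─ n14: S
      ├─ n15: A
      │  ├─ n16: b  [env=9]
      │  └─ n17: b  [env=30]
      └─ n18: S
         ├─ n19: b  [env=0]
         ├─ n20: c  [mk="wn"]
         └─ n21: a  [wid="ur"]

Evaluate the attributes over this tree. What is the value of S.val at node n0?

1. n2.sig = "yu"  ["yu"]
2. n4.pre = 22  [terminal]
3. n5.mk = "yx"  [terminal]
4. n6.pre = 19  [terminal]
5. n3.key = 18  [g₁.pre - 1]
6. n3.val = 28  [28]
7. n7.wid = "pn"  [terminal]
8. n9.env = -7  [terminal]
9. n8.lim = 14  [b.env + 21]
10. n8.live = false  [b.env > -7]
11. n2.mk = -7  [(if C.live then S.key else S.val) - 35]
12. n2.idx = false  [false]
13. n2.lab = "pnyu"  [a.wid ++ B.sig]
14. n10.pre = 3  [terminal]
15. n11.env = -5  [terminal]
16. n1.key = -7  [len(B.lab) - 11]
17. n1.val = 3  [g.pre * 3 - 6]
18. n13.pre = -7  [terminal]
19. n15.mk = -9  [-9]
20. n16.env = 9  [terminal]
21. n17.env = 30  [terminal]
22. n15.lab = "xr"  ["xr"]
23. n15.off = false  [false]
24. n19.env = 0  [terminal]
25. n20.mk = "wn"  [terminal]
26. n21.wid = "ur"  [terminal]
27. n18.key = -6  [b.env * 2 - 6]
28. n18.val = 21  [len(c.mk) + 19]
29. n14.key = 28  [S₁.val + 7]
30. n14.val = 18  [S₁.val + S₁.key + 3]
31. n12.key = 19  [19]
32. n12.val = 30  [S₁.val + 12]
33. n0.key = 30  [30]
34. n0.val = 22  [S₁.key * -1 + 15]

22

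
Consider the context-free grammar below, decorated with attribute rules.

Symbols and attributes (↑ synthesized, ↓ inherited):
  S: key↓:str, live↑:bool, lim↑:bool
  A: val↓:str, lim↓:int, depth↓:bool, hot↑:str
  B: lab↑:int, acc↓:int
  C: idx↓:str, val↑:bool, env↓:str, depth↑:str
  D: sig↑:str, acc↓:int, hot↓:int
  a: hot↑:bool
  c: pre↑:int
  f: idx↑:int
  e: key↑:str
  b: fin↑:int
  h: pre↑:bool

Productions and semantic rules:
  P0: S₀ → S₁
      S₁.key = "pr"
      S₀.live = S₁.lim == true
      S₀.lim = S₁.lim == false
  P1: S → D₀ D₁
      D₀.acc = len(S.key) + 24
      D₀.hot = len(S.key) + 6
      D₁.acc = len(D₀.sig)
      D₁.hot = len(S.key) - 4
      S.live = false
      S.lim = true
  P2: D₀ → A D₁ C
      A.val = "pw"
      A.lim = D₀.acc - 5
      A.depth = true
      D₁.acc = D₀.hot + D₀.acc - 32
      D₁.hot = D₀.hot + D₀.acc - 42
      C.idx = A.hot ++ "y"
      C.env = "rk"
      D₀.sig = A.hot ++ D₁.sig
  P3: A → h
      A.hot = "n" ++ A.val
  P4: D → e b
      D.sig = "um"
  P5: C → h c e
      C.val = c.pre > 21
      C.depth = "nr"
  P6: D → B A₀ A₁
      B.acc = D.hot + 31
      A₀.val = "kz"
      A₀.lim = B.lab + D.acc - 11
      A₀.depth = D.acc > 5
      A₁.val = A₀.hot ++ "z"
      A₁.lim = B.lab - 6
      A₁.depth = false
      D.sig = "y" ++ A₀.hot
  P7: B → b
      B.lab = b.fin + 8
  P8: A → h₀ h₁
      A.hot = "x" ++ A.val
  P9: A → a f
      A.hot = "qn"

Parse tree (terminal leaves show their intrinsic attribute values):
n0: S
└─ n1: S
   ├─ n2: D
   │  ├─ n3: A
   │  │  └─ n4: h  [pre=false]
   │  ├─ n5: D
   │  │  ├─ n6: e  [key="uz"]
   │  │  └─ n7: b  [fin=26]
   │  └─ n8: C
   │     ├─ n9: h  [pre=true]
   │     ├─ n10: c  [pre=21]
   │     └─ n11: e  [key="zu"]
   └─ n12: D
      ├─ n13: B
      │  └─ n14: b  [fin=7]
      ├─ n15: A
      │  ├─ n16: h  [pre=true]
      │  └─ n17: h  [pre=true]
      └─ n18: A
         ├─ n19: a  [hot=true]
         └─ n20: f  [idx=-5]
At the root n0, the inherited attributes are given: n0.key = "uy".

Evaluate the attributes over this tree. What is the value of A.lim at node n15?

9

1. n0.key = "uy"  [given at root]
2. n1.key = "pr"  ["pr"]
3. n2.acc = 26  [len(S.key) + 24]
4. n2.hot = 8  [len(S.key) + 6]
5. n3.val = "pw"  ["pw"]
6. n3.lim = 21  [D₀.acc - 5]
7. n3.depth = true  [true]
8. n4.pre = false  [terminal]
9. n3.hot = "npw"  ["n" ++ A.val]
10. n5.acc = 2  [D₀.hot + D₀.acc - 32]
11. n5.hot = -8  [D₀.hot + D₀.acc - 42]
12. n6.key = "uz"  [terminal]
13. n7.fin = 26  [terminal]
14. n5.sig = "um"  ["um"]
15. n8.idx = "npwy"  [A.hot ++ "y"]
16. n8.env = "rk"  ["rk"]
17. n9.pre = true  [terminal]
18. n10.pre = 21  [terminal]
19. n11.key = "zu"  [terminal]
20. n8.val = false  [c.pre > 21]
21. n8.depth = "nr"  ["nr"]
22. n2.sig = "npwum"  [A.hot ++ D₁.sig]
23. n12.acc = 5  [len(D₀.sig)]
24. n12.hot = -2  [len(S.key) - 4]
25. n13.acc = 29  [D.hot + 31]
26. n14.fin = 7  [terminal]
27. n13.lab = 15  [b.fin + 8]
28. n15.val = "kz"  ["kz"]
29. n15.lim = 9  [B.lab + D.acc - 11]
30. n15.depth = false  [D.acc > 5]
31. n16.pre = true  [terminal]
32. n17.pre = true  [terminal]
33. n15.hot = "xkz"  ["x" ++ A.val]
34. n18.val = "xkzz"  [A₀.hot ++ "z"]
35. n18.lim = 9  [B.lab - 6]
36. n18.depth = false  [false]
37. n19.hot = true  [terminal]
38. n20.idx = -5  [terminal]
39. n18.hot = "qn"  ["qn"]
40. n12.sig = "yxkz"  ["y" ++ A₀.hot]
41. n1.live = false  [false]
42. n1.lim = true  [true]
43. n0.live = true  [S₁.lim == true]
44. n0.lim = false  [S₁.lim == false]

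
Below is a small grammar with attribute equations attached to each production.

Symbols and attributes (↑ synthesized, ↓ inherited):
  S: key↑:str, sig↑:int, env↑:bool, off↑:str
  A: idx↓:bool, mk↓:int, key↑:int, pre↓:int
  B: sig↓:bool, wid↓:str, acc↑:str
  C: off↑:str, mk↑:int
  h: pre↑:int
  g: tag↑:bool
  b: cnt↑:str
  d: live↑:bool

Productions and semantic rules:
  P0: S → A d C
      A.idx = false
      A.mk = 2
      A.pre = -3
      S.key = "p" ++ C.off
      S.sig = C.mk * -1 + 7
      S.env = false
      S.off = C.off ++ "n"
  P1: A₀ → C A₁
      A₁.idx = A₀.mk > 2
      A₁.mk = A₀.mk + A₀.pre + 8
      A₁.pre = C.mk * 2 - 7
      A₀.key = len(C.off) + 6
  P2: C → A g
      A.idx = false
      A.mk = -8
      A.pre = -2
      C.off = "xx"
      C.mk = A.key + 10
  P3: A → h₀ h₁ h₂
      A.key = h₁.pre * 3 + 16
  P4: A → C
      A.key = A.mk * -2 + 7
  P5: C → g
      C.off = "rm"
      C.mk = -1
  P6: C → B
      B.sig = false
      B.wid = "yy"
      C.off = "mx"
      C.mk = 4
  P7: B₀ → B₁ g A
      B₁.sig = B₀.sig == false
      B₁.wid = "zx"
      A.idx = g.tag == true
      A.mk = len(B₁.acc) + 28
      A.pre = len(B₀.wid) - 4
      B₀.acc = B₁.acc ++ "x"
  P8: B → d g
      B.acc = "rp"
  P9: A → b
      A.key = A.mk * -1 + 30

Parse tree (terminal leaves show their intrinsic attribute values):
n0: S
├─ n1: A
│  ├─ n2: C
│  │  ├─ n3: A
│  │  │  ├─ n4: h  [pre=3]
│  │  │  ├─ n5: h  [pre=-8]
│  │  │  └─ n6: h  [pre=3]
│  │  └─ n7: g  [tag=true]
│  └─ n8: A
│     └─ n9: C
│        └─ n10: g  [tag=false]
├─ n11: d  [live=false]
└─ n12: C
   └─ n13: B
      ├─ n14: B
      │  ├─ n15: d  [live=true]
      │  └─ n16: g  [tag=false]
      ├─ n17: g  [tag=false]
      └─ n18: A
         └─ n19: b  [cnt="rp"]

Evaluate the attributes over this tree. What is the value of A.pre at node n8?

-3

1. n1.idx = false  [false]
2. n1.mk = 2  [2]
3. n1.pre = -3  [-3]
4. n3.idx = false  [false]
5. n3.mk = -8  [-8]
6. n3.pre = -2  [-2]
7. n4.pre = 3  [terminal]
8. n5.pre = -8  [terminal]
9. n6.pre = 3  [terminal]
10. n3.key = -8  [h₁.pre * 3 + 16]
11. n7.tag = true  [terminal]
12. n2.off = "xx"  ["xx"]
13. n2.mk = 2  [A.key + 10]
14. n8.idx = false  [A₀.mk > 2]
15. n8.mk = 7  [A₀.mk + A₀.pre + 8]
16. n8.pre = -3  [C.mk * 2 - 7]
17. n10.tag = false  [terminal]
18. n9.off = "rm"  ["rm"]
19. n9.mk = -1  [-1]
20. n8.key = -7  [A.mk * -2 + 7]
21. n1.key = 8  [len(C.off) + 6]
22. n11.live = false  [terminal]
23. n13.sig = false  [false]
24. n13.wid = "yy"  ["yy"]
25. n14.sig = true  [B₀.sig == false]
26. n14.wid = "zx"  ["zx"]
27. n15.live = true  [terminal]
28. n16.tag = false  [terminal]
29. n14.acc = "rp"  ["rp"]
30. n17.tag = false  [terminal]
31. n18.idx = false  [g.tag == true]
32. n18.mk = 30  [len(B₁.acc) + 28]
33. n18.pre = -2  [len(B₀.wid) - 4]
34. n19.cnt = "rp"  [terminal]
35. n18.key = 0  [A.mk * -1 + 30]
36. n13.acc = "rpx"  [B₁.acc ++ "x"]
37. n12.off = "mx"  ["mx"]
38. n12.mk = 4  [4]
39. n0.key = "pmx"  ["p" ++ C.off]
40. n0.sig = 3  [C.mk * -1 + 7]
41. n0.env = false  [false]
42. n0.off = "mxn"  [C.off ++ "n"]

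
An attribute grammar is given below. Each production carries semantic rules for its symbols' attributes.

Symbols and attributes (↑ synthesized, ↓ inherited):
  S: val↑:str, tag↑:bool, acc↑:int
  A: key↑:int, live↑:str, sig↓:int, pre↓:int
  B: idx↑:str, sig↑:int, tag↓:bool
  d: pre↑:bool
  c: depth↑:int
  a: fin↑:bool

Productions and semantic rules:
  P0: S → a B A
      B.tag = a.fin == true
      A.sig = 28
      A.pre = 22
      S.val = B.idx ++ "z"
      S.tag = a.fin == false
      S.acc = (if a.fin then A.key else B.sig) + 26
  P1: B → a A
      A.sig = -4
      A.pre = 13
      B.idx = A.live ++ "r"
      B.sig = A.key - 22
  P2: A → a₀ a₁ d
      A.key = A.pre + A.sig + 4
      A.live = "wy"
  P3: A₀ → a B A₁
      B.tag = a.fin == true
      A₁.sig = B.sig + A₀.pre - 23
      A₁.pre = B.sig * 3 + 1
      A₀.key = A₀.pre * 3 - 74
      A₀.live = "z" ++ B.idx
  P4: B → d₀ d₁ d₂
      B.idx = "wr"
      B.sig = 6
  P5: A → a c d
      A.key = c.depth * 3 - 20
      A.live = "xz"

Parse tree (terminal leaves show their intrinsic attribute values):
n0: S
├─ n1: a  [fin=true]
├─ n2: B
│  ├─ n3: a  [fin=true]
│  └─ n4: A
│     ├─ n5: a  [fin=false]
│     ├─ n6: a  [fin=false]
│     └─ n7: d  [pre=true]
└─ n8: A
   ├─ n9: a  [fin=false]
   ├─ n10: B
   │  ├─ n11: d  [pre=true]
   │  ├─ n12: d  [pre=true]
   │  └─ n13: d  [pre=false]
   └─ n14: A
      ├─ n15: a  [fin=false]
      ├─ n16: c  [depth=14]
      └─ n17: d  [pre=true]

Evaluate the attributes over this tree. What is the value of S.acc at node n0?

1. n1.fin = true  [terminal]
2. n2.tag = true  [a.fin == true]
3. n3.fin = true  [terminal]
4. n4.sig = -4  [-4]
5. n4.pre = 13  [13]
6. n5.fin = false  [terminal]
7. n6.fin = false  [terminal]
8. n7.pre = true  [terminal]
9. n4.key = 13  [A.pre + A.sig + 4]
10. n4.live = "wy"  ["wy"]
11. n2.idx = "wyr"  [A.live ++ "r"]
12. n2.sig = -9  [A.key - 22]
13. n8.sig = 28  [28]
14. n8.pre = 22  [22]
15. n9.fin = false  [terminal]
16. n10.tag = false  [a.fin == true]
17. n11.pre = true  [terminal]
18. n12.pre = true  [terminal]
19. n13.pre = false  [terminal]
20. n10.idx = "wr"  ["wr"]
21. n10.sig = 6  [6]
22. n14.sig = 5  [B.sig + A₀.pre - 23]
23. n14.pre = 19  [B.sig * 3 + 1]
24. n15.fin = false  [terminal]
25. n16.depth = 14  [terminal]
26. n17.pre = true  [terminal]
27. n14.key = 22  [c.depth * 3 - 20]
28. n14.live = "xz"  ["xz"]
29. n8.key = -8  [A₀.pre * 3 - 74]
30. n8.live = "zwr"  ["z" ++ B.idx]
31. n0.val = "wyrz"  [B.idx ++ "z"]
32. n0.tag = false  [a.fin == false]
33. n0.acc = 18  [(if a.fin then A.key else B.sig) + 26]

18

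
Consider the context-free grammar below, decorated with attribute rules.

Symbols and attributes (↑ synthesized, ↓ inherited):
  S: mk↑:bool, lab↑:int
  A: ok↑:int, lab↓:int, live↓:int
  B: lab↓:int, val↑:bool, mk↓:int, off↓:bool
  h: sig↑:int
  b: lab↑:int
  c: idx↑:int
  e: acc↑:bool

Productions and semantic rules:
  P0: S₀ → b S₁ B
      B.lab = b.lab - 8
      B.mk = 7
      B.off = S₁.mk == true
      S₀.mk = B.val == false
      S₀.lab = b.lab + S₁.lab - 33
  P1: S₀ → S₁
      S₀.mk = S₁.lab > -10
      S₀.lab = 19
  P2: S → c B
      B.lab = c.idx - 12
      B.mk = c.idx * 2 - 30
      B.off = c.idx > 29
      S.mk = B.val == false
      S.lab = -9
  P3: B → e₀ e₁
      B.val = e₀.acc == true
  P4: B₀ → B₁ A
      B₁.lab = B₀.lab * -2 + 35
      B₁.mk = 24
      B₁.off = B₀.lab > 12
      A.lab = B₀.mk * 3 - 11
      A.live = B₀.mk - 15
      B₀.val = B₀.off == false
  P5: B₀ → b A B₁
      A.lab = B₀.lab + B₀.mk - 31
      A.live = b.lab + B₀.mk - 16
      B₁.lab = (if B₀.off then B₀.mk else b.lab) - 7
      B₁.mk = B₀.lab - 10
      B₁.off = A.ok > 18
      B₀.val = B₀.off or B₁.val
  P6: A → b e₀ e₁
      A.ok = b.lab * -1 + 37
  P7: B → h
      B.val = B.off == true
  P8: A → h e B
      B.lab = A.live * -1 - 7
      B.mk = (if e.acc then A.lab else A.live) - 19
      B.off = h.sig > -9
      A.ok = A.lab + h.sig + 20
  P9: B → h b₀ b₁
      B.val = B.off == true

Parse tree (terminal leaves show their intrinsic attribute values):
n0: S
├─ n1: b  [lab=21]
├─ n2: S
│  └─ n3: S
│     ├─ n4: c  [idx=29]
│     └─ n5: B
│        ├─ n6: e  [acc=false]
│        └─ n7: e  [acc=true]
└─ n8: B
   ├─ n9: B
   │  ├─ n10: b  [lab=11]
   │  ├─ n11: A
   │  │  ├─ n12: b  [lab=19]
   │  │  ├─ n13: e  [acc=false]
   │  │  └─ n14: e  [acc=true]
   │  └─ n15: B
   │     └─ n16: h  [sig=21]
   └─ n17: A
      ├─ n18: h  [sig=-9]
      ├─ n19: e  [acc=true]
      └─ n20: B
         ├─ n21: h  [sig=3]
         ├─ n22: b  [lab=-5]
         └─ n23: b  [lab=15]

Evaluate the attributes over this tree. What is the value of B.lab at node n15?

1. n1.lab = 21  [terminal]
2. n4.idx = 29  [terminal]
3. n5.lab = 17  [c.idx - 12]
4. n5.mk = 28  [c.idx * 2 - 30]
5. n5.off = false  [c.idx > 29]
6. n6.acc = false  [terminal]
7. n7.acc = true  [terminal]
8. n5.val = false  [e₀.acc == true]
9. n3.mk = true  [B.val == false]
10. n3.lab = -9  [-9]
11. n2.mk = true  [S₁.lab > -10]
12. n2.lab = 19  [19]
13. n8.lab = 13  [b.lab - 8]
14. n8.mk = 7  [7]
15. n8.off = true  [S₁.mk == true]
16. n9.lab = 9  [B₀.lab * -2 + 35]
17. n9.mk = 24  [24]
18. n9.off = true  [B₀.lab > 12]
19. n10.lab = 11  [terminal]
20. n11.lab = 2  [B₀.lab + B₀.mk - 31]
21. n11.live = 19  [b.lab + B₀.mk - 16]
22. n12.lab = 19  [terminal]
23. n13.acc = false  [terminal]
24. n14.acc = true  [terminal]
25. n11.ok = 18  [b.lab * -1 + 37]
26. n15.lab = 17  [(if B₀.off then B₀.mk else b.lab) - 7]
27. n15.mk = -1  [B₀.lab - 10]
28. n15.off = false  [A.ok > 18]
29. n16.sig = 21  [terminal]
30. n15.val = false  [B.off == true]
31. n9.val = true  [B₀.off or B₁.val]
32. n17.lab = 10  [B₀.mk * 3 - 11]
33. n17.live = -8  [B₀.mk - 15]
34. n18.sig = -9  [terminal]
35. n19.acc = true  [terminal]
36. n20.lab = 1  [A.live * -1 - 7]
37. n20.mk = -9  [(if e.acc then A.lab else A.live) - 19]
38. n20.off = false  [h.sig > -9]
39. n21.sig = 3  [terminal]
40. n22.lab = -5  [terminal]
41. n23.lab = 15  [terminal]
42. n20.val = false  [B.off == true]
43. n17.ok = 21  [A.lab + h.sig + 20]
44. n8.val = false  [B₀.off == false]
45. n0.mk = true  [B.val == false]
46. n0.lab = 7  [b.lab + S₁.lab - 33]

17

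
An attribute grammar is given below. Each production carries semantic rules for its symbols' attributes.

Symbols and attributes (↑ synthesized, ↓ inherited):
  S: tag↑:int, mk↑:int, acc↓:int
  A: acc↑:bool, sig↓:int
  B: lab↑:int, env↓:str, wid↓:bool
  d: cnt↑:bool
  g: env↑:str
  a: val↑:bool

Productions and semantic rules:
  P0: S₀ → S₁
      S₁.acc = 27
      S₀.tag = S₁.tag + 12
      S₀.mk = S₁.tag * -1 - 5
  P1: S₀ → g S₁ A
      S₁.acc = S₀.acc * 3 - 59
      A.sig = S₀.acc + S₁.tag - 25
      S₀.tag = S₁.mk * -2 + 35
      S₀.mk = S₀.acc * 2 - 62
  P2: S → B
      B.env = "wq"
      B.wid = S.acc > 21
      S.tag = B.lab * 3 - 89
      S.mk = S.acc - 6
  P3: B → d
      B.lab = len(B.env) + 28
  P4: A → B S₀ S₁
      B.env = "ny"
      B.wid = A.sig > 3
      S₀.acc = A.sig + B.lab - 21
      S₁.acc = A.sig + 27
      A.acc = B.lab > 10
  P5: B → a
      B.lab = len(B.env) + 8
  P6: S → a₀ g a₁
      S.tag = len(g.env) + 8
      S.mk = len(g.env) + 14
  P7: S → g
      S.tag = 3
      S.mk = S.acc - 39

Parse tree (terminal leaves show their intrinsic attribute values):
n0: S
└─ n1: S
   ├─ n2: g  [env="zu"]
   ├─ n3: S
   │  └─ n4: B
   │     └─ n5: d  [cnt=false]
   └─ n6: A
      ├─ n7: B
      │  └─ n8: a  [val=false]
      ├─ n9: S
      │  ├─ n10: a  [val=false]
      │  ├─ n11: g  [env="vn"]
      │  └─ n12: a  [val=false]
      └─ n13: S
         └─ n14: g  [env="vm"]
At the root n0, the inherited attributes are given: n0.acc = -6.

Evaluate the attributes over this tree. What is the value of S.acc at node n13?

1. n0.acc = -6  [given at root]
2. n1.acc = 27  [27]
3. n2.env = "zu"  [terminal]
4. n3.acc = 22  [S₀.acc * 3 - 59]
5. n4.env = "wq"  ["wq"]
6. n4.wid = true  [S.acc > 21]
7. n5.cnt = false  [terminal]
8. n4.lab = 30  [len(B.env) + 28]
9. n3.tag = 1  [B.lab * 3 - 89]
10. n3.mk = 16  [S.acc - 6]
11. n6.sig = 3  [S₀.acc + S₁.tag - 25]
12. n7.env = "ny"  ["ny"]
13. n7.wid = false  [A.sig > 3]
14. n8.val = false  [terminal]
15. n7.lab = 10  [len(B.env) + 8]
16. n9.acc = -8  [A.sig + B.lab - 21]
17. n10.val = false  [terminal]
18. n11.env = "vn"  [terminal]
19. n12.val = false  [terminal]
20. n9.tag = 10  [len(g.env) + 8]
21. n9.mk = 16  [len(g.env) + 14]
22. n13.acc = 30  [A.sig + 27]
23. n14.env = "vm"  [terminal]
24. n13.tag = 3  [3]
25. n13.mk = -9  [S.acc - 39]
26. n6.acc = false  [B.lab > 10]
27. n1.tag = 3  [S₁.mk * -2 + 35]
28. n1.mk = -8  [S₀.acc * 2 - 62]
29. n0.tag = 15  [S₁.tag + 12]
30. n0.mk = -8  [S₁.tag * -1 - 5]

30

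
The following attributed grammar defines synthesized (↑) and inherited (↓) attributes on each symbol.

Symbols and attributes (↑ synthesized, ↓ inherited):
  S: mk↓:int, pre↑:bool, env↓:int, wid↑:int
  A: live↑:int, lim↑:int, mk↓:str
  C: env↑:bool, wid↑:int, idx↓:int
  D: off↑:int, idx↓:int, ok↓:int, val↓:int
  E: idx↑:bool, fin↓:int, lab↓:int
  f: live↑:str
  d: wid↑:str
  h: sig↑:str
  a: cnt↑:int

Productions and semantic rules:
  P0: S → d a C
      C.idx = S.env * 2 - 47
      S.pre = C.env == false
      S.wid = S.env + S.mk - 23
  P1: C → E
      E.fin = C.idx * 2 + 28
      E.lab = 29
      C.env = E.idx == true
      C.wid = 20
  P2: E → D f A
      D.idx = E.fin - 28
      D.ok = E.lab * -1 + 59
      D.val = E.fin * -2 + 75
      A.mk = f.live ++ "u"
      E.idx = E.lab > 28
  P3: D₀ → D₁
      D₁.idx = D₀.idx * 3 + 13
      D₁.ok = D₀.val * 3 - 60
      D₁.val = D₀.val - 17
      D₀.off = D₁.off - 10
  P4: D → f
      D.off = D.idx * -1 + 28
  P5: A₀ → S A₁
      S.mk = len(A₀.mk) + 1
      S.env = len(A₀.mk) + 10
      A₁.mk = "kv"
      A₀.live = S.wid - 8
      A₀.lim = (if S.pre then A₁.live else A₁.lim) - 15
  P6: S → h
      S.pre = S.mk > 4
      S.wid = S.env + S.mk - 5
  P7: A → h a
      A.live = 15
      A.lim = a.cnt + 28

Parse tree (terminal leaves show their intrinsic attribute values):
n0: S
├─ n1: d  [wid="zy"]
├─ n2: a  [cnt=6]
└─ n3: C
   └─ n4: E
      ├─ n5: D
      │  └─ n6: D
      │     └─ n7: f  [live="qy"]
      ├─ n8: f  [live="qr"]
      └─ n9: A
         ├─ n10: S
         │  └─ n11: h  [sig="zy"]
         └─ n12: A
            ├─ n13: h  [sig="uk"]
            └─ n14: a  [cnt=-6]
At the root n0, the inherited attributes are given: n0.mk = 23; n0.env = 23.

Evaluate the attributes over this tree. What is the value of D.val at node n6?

1. n0.mk = 23  [given at root]
2. n0.env = 23  [given at root]
3. n1.wid = "zy"  [terminal]
4. n2.cnt = 6  [terminal]
5. n3.idx = -1  [S.env * 2 - 47]
6. n4.fin = 26  [C.idx * 2 + 28]
7. n4.lab = 29  [29]
8. n5.idx = -2  [E.fin - 28]
9. n5.ok = 30  [E.lab * -1 + 59]
10. n5.val = 23  [E.fin * -2 + 75]
11. n6.idx = 7  [D₀.idx * 3 + 13]
12. n6.ok = 9  [D₀.val * 3 - 60]
13. n6.val = 6  [D₀.val - 17]
14. n7.live = "qy"  [terminal]
15. n6.off = 21  [D.idx * -1 + 28]
16. n5.off = 11  [D₁.off - 10]
17. n8.live = "qr"  [terminal]
18. n9.mk = "qru"  [f.live ++ "u"]
19. n10.mk = 4  [len(A₀.mk) + 1]
20. n10.env = 13  [len(A₀.mk) + 10]
21. n11.sig = "zy"  [terminal]
22. n10.pre = false  [S.mk > 4]
23. n10.wid = 12  [S.env + S.mk - 5]
24. n12.mk = "kv"  ["kv"]
25. n13.sig = "uk"  [terminal]
26. n14.cnt = -6  [terminal]
27. n12.live = 15  [15]
28. n12.lim = 22  [a.cnt + 28]
29. n9.live = 4  [S.wid - 8]
30. n9.lim = 7  [(if S.pre then A₁.live else A₁.lim) - 15]
31. n4.idx = true  [E.lab > 28]
32. n3.env = true  [E.idx == true]
33. n3.wid = 20  [20]
34. n0.pre = false  [C.env == false]
35. n0.wid = 23  [S.env + S.mk - 23]

6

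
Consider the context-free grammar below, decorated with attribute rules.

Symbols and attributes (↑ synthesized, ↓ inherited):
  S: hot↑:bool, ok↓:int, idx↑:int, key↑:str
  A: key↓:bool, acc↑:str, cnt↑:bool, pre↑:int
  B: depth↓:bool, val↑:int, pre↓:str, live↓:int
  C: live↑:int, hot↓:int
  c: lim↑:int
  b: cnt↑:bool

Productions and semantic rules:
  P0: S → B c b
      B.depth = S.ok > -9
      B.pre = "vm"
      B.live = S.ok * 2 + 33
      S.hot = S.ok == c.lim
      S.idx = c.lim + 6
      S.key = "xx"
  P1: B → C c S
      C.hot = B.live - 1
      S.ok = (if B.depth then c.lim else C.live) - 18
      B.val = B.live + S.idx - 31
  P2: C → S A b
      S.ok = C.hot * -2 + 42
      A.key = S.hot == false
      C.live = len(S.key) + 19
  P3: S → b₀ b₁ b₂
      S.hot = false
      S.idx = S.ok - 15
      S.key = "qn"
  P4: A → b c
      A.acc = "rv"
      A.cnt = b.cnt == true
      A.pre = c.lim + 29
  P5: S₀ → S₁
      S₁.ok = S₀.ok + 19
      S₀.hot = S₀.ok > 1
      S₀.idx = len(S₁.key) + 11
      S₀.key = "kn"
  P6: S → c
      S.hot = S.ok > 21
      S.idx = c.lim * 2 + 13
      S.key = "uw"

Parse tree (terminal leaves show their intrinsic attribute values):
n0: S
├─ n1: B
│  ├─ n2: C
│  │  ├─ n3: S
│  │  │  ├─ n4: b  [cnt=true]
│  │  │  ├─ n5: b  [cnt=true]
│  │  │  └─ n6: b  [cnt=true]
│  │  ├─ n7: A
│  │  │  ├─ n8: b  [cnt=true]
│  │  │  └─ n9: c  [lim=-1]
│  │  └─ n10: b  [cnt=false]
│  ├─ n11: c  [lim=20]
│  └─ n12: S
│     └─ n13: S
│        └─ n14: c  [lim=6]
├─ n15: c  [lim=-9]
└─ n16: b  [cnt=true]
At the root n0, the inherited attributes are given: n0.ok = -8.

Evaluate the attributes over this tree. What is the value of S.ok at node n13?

21

1. n0.ok = -8  [given at root]
2. n1.depth = true  [S.ok > -9]
3. n1.pre = "vm"  ["vm"]
4. n1.live = 17  [S.ok * 2 + 33]
5. n2.hot = 16  [B.live - 1]
6. n3.ok = 10  [C.hot * -2 + 42]
7. n4.cnt = true  [terminal]
8. n5.cnt = true  [terminal]
9. n6.cnt = true  [terminal]
10. n3.hot = false  [false]
11. n3.idx = -5  [S.ok - 15]
12. n3.key = "qn"  ["qn"]
13. n7.key = true  [S.hot == false]
14. n8.cnt = true  [terminal]
15. n9.lim = -1  [terminal]
16. n7.acc = "rv"  ["rv"]
17. n7.cnt = true  [b.cnt == true]
18. n7.pre = 28  [c.lim + 29]
19. n10.cnt = false  [terminal]
20. n2.live = 21  [len(S.key) + 19]
21. n11.lim = 20  [terminal]
22. n12.ok = 2  [(if B.depth then c.lim else C.live) - 18]
23. n13.ok = 21  [S₀.ok + 19]
24. n14.lim = 6  [terminal]
25. n13.hot = false  [S.ok > 21]
26. n13.idx = 25  [c.lim * 2 + 13]
27. n13.key = "uw"  ["uw"]
28. n12.hot = true  [S₀.ok > 1]
29. n12.idx = 13  [len(S₁.key) + 11]
30. n12.key = "kn"  ["kn"]
31. n1.val = -1  [B.live + S.idx - 31]
32. n15.lim = -9  [terminal]
33. n16.cnt = true  [terminal]
34. n0.hot = false  [S.ok == c.lim]
35. n0.idx = -3  [c.lim + 6]
36. n0.key = "xx"  ["xx"]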